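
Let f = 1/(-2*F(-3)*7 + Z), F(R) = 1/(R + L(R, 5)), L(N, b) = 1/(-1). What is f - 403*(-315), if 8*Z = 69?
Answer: 12313673/97 ≈ 1.2695e+5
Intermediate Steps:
Z = 69/8 (Z = (1/8)*69 = 69/8 ≈ 8.6250)
L(N, b) = -1
F(R) = 1/(-1 + R) (F(R) = 1/(R - 1) = 1/(-1 + R))
f = 8/97 (f = 1/(-2/(-1 - 3)*7 + 69/8) = 1/(-2/(-4)*7 + 69/8) = 1/(-2*(-1/4)*7 + 69/8) = 1/((1/2)*7 + 69/8) = 1/(7/2 + 69/8) = 1/(97/8) = 8/97 ≈ 0.082474)
f - 403*(-315) = 8/97 - 403*(-315) = 8/97 + 126945 = 12313673/97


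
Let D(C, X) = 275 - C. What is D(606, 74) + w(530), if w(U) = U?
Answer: 199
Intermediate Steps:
D(606, 74) + w(530) = (275 - 1*606) + 530 = (275 - 606) + 530 = -331 + 530 = 199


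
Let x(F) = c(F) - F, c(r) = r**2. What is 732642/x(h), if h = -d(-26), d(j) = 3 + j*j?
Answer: 366321/230860 ≈ 1.5868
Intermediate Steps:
d(j) = 3 + j**2
h = -679 (h = -(3 + (-26)**2) = -(3 + 676) = -1*679 = -679)
x(F) = F**2 - F
732642/x(h) = 732642/((-679*(-1 - 679))) = 732642/((-679*(-680))) = 732642/461720 = 732642*(1/461720) = 366321/230860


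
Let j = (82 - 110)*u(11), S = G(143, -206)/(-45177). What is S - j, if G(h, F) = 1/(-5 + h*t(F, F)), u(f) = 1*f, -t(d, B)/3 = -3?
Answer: 17838409511/57916914 ≈ 308.00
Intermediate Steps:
t(d, B) = 9 (t(d, B) = -3*(-3) = 9)
u(f) = f
G(h, F) = 1/(-5 + 9*h) (G(h, F) = 1/(-5 + h*9) = 1/(-5 + 9*h))
S = -1/57916914 (S = 1/((-5 + 9*143)*(-45177)) = -1/45177/(-5 + 1287) = -1/45177/1282 = (1/1282)*(-1/45177) = -1/57916914 ≈ -1.7266e-8)
j = -308 (j = (82 - 110)*11 = -28*11 = -308)
S - j = -1/57916914 - 1*(-308) = -1/57916914 + 308 = 17838409511/57916914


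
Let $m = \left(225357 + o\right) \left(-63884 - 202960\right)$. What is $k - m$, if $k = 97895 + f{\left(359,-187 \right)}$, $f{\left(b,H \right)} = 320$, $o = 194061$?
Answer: $111919275007$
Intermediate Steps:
$m = -111919176792$ ($m = \left(225357 + 194061\right) \left(-63884 - 202960\right) = 419418 \left(-266844\right) = -111919176792$)
$k = 98215$ ($k = 97895 + 320 = 98215$)
$k - m = 98215 - -111919176792 = 98215 + 111919176792 = 111919275007$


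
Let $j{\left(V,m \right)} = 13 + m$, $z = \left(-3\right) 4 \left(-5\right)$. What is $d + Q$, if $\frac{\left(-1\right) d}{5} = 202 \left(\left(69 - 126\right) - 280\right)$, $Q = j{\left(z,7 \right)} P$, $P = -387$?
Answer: $332630$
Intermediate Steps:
$z = 60$ ($z = \left(-12\right) \left(-5\right) = 60$)
$Q = -7740$ ($Q = \left(13 + 7\right) \left(-387\right) = 20 \left(-387\right) = -7740$)
$d = 340370$ ($d = - 5 \cdot 202 \left(\left(69 - 126\right) - 280\right) = - 5 \cdot 202 \left(-57 - 280\right) = - 5 \cdot 202 \left(-337\right) = \left(-5\right) \left(-68074\right) = 340370$)
$d + Q = 340370 - 7740 = 332630$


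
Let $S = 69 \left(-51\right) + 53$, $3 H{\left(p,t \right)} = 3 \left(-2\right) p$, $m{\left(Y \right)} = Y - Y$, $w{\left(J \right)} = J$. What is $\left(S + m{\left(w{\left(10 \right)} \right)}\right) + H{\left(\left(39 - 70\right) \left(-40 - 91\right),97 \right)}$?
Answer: $-11588$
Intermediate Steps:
$m{\left(Y \right)} = 0$
$H{\left(p,t \right)} = - 2 p$ ($H{\left(p,t \right)} = \frac{3 \left(-2\right) p}{3} = \frac{\left(-6\right) p}{3} = - 2 p$)
$S = -3466$ ($S = -3519 + 53 = -3466$)
$\left(S + m{\left(w{\left(10 \right)} \right)}\right) + H{\left(\left(39 - 70\right) \left(-40 - 91\right),97 \right)} = \left(-3466 + 0\right) - 2 \left(39 - 70\right) \left(-40 - 91\right) = -3466 - 2 \left(\left(-31\right) \left(-131\right)\right) = -3466 - 8122 = -11588$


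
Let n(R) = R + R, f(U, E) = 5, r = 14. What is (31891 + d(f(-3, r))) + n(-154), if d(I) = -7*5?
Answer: 31548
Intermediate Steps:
d(I) = -35
n(R) = 2*R
(31891 + d(f(-3, r))) + n(-154) = (31891 - 35) + 2*(-154) = 31856 - 308 = 31548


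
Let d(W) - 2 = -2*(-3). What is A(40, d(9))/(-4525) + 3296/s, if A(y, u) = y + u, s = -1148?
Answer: -3742376/1298675 ≈ -2.8817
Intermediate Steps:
d(W) = 8 (d(W) = 2 - 2*(-3) = 2 + 6 = 8)
A(y, u) = u + y
A(40, d(9))/(-4525) + 3296/s = (8 + 40)/(-4525) + 3296/(-1148) = 48*(-1/4525) + 3296*(-1/1148) = -48/4525 - 824/287 = -3742376/1298675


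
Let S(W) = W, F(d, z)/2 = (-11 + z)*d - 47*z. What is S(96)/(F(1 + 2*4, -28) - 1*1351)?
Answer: 32/193 ≈ 0.16580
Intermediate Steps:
F(d, z) = -94*z + 2*d*(-11 + z) (F(d, z) = 2*((-11 + z)*d - 47*z) = 2*(d*(-11 + z) - 47*z) = 2*(-47*z + d*(-11 + z)) = -94*z + 2*d*(-11 + z))
S(96)/(F(1 + 2*4, -28) - 1*1351) = 96/((-94*(-28) - 22*(1 + 2*4) + 2*(1 + 2*4)*(-28)) - 1*1351) = 96/((2632 - 22*(1 + 8) + 2*(1 + 8)*(-28)) - 1351) = 96/((2632 - 22*9 + 2*9*(-28)) - 1351) = 96/((2632 - 198 - 504) - 1351) = 96/(1930 - 1351) = 96/579 = 96*(1/579) = 32/193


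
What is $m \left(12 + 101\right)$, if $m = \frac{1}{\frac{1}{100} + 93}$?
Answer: $\frac{11300}{9301} \approx 1.2149$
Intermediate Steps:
$m = \frac{100}{9301}$ ($m = \frac{1}{\frac{1}{100} + 93} = \frac{1}{\frac{9301}{100}} = \frac{100}{9301} \approx 0.010752$)
$m \left(12 + 101\right) = \frac{100 \left(12 + 101\right)}{9301} = \frac{100}{9301} \cdot 113 = \frac{11300}{9301}$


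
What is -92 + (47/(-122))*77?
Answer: -14843/122 ≈ -121.66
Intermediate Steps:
-92 + (47/(-122))*77 = -92 + (47*(-1/122))*77 = -92 - 47/122*77 = -92 - 3619/122 = -14843/122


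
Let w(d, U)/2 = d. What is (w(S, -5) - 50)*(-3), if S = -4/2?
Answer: 162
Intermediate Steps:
S = -2 (S = -4*1/2 = -2)
w(d, U) = 2*d
(w(S, -5) - 50)*(-3) = (2*(-2) - 50)*(-3) = (-4 - 50)*(-3) = -54*(-3) = 162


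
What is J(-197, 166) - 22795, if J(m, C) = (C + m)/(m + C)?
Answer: -22794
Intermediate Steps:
J(m, C) = 1 (J(m, C) = (C + m)/(C + m) = 1)
J(-197, 166) - 22795 = 1 - 22795 = -22794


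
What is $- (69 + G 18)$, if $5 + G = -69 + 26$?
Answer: $795$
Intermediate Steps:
$G = -48$ ($G = -5 + \left(-69 + 26\right) = -5 - 43 = -48$)
$- (69 + G 18) = - (69 - 864) = \left(-1\right) \left(-795\right) = 795$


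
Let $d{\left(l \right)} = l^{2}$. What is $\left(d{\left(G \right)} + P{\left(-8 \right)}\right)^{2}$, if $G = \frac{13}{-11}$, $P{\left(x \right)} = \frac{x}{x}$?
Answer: $\frac{84100}{14641} \approx 5.7441$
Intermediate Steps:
$P{\left(x \right)} = 1$
$G = - \frac{13}{11}$ ($G = 13 \left(- \frac{1}{11}\right) = - \frac{13}{11} \approx -1.1818$)
$\left(d{\left(G \right)} + P{\left(-8 \right)}\right)^{2} = \left(\left(- \frac{13}{11}\right)^{2} + 1\right)^{2} = \left(\frac{169}{121} + 1\right)^{2} = \left(\frac{290}{121}\right)^{2} = \frac{84100}{14641}$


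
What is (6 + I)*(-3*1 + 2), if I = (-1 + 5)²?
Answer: -22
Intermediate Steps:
I = 16 (I = 4² = 16)
(6 + I)*(-3*1 + 2) = (6 + 16)*(-3*1 + 2) = 22*(-3 + 2) = 22*(-1) = -22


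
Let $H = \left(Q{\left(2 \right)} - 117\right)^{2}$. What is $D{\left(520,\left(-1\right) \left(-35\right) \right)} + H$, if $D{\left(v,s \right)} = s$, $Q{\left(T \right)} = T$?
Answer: $13260$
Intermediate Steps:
$H = 13225$ ($H = \left(2 - 117\right)^{2} = \left(-115\right)^{2} = 13225$)
$D{\left(520,\left(-1\right) \left(-35\right) \right)} + H = \left(-1\right) \left(-35\right) + 13225 = 35 + 13225 = 13260$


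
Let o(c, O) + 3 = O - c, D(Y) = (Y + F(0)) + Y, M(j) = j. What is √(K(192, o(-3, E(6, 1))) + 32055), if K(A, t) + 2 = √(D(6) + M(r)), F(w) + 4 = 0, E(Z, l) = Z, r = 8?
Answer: √32057 ≈ 179.04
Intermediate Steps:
F(w) = -4 (F(w) = -4 + 0 = -4)
D(Y) = -4 + 2*Y (D(Y) = (Y - 4) + Y = (-4 + Y) + Y = -4 + 2*Y)
o(c, O) = -3 + O - c (o(c, O) = -3 + (O - c) = -3 + O - c)
K(A, t) = 2 (K(A, t) = -2 + √((-4 + 2*6) + 8) = -2 + √((-4 + 12) + 8) = -2 + √(8 + 8) = -2 + √16 = -2 + 4 = 2)
√(K(192, o(-3, E(6, 1))) + 32055) = √(2 + 32055) = √32057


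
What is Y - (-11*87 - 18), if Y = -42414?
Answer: -41439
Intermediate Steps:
Y - (-11*87 - 18) = -42414 - (-11*87 - 18) = -42414 - (-957 - 18) = -42414 - 1*(-975) = -42414 + 975 = -41439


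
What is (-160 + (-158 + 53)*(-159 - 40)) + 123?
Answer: 20858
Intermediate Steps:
(-160 + (-158 + 53)*(-159 - 40)) + 123 = (-160 - 105*(-199)) + 123 = (-160 + 20895) + 123 = 20735 + 123 = 20858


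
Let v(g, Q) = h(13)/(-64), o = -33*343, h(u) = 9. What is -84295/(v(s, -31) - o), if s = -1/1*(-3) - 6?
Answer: -5394880/724407 ≈ -7.4473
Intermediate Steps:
o = -11319
s = -3 (s = -1*1*(-3) - 6 = -1*(-3) - 6 = 3 - 6 = -3)
v(g, Q) = -9/64 (v(g, Q) = 9/(-64) = 9*(-1/64) = -9/64)
-84295/(v(s, -31) - o) = -84295/(-9/64 - 1*(-11319)) = -84295/(-9/64 + 11319) = -84295/724407/64 = -84295*64/724407 = -5394880/724407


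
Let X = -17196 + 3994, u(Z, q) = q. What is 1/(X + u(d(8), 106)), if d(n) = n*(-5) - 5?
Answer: -1/13096 ≈ -7.6359e-5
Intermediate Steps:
d(n) = -5 - 5*n (d(n) = -5*n - 5 = -5 - 5*n)
X = -13202
1/(X + u(d(8), 106)) = 1/(-13202 + 106) = 1/(-13096) = -1/13096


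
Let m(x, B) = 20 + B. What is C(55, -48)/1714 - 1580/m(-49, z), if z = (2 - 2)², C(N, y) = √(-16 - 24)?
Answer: -79 + I*√10/857 ≈ -79.0 + 0.0036899*I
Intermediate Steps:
C(N, y) = 2*I*√10 (C(N, y) = √(-40) = 2*I*√10)
z = 0 (z = 0² = 0)
C(55, -48)/1714 - 1580/m(-49, z) = (2*I*√10)/1714 - 1580/(20 + 0) = (2*I*√10)*(1/1714) - 1580/20 = I*√10/857 - 1580*1/20 = I*√10/857 - 79 = -79 + I*√10/857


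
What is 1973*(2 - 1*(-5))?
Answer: 13811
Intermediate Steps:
1973*(2 - 1*(-5)) = 1973*(2 + 5) = 1973*7 = 13811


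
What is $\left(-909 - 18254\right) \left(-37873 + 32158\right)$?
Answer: $109516545$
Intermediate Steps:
$\left(-909 - 18254\right) \left(-37873 + 32158\right) = \left(-19163\right) \left(-5715\right) = 109516545$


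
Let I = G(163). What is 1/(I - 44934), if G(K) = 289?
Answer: -1/44645 ≈ -2.2399e-5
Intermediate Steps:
I = 289
1/(I - 44934) = 1/(289 - 44934) = 1/(-44645) = -1/44645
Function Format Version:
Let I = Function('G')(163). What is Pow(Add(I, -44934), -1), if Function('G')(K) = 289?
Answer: Rational(-1, 44645) ≈ -2.2399e-5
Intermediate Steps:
I = 289
Pow(Add(I, -44934), -1) = Pow(Add(289, -44934), -1) = Pow(-44645, -1) = Rational(-1, 44645)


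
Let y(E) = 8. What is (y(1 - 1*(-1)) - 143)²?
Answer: 18225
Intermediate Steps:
(y(1 - 1*(-1)) - 143)² = (8 - 143)² = (-135)² = 18225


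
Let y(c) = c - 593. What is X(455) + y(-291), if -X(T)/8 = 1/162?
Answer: -71608/81 ≈ -884.05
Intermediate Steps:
y(c) = -593 + c
X(T) = -4/81 (X(T) = -8/162 = -8*1/162 = -4/81)
X(455) + y(-291) = -4/81 + (-593 - 291) = -4/81 - 884 = -71608/81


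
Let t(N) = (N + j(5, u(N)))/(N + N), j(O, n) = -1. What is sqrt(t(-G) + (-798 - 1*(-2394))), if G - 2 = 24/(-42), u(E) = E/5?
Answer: sqrt(159685)/10 ≈ 39.961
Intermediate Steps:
u(E) = E/5 (u(E) = E*(1/5) = E/5)
G = 10/7 (G = 2 + 24/(-42) = 2 + 24*(-1/42) = 2 - 4/7 = 10/7 ≈ 1.4286)
t(N) = (-1 + N)/(2*N) (t(N) = (N - 1)/(N + N) = (-1 + N)/((2*N)) = (-1 + N)*(1/(2*N)) = (-1 + N)/(2*N))
sqrt(t(-G) + (-798 - 1*(-2394))) = sqrt((-1 - 1*10/7)/(2*((-1*10/7))) + (-798 - 1*(-2394))) = sqrt((-1 - 10/7)/(2*(-10/7)) + (-798 + 2394)) = sqrt((1/2)*(-7/10)*(-17/7) + 1596) = sqrt(17/20 + 1596) = sqrt(31937/20) = sqrt(159685)/10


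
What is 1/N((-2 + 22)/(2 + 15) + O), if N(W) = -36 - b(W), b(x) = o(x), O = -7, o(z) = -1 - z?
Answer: -17/694 ≈ -0.024496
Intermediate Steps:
b(x) = -1 - x
N(W) = -35 + W (N(W) = -36 - (-1 - W) = -36 + (1 + W) = -35 + W)
1/N((-2 + 22)/(2 + 15) + O) = 1/(-35 + ((-2 + 22)/(2 + 15) - 7)) = 1/(-35 + (20/17 - 7)) = 1/(-35 - 99/17) = 1/(-694/17) = -17/694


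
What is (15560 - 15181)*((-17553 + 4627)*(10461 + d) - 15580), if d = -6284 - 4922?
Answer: 3643815910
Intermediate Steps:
d = -11206
(15560 - 15181)*((-17553 + 4627)*(10461 + d) - 15580) = (15560 - 15181)*((-17553 + 4627)*(10461 - 11206) - 15580) = 379*(-12926*(-745) - 15580) = 379*(9629870 - 15580) = 379*9614290 = 3643815910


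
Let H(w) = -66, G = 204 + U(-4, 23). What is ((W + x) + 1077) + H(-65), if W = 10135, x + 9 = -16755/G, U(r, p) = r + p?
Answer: 2466796/223 ≈ 11062.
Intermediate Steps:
U(r, p) = p + r
G = 223 (G = 204 + (23 - 4) = 204 + 19 = 223)
x = -18762/223 (x = -9 - 16755/223 = -18762/223 ≈ -84.135)
((W + x) + 1077) + H(-65) = ((10135 - 18762/223) + 1077) - 66 = (2241343/223 + 1077) - 66 = 2481514/223 - 66 = 2466796/223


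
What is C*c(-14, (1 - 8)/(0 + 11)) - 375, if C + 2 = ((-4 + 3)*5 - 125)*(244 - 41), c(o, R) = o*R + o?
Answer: 1473827/11 ≈ 1.3398e+5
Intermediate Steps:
c(o, R) = o + R*o (c(o, R) = R*o + o = o + R*o)
C = -26392 (C = -2 + ((-4 + 3)*5 - 125)*(244 - 41) = -2 + (-1*5 - 125)*203 = -2 + (-5 - 125)*203 = -2 - 130*203 = -2 - 26390 = -26392)
C*c(-14, (1 - 8)/(0 + 11)) - 375 = -(-369488)*(1 + (1 - 8)/(0 + 11)) - 375 = -(-369488)*(1 - 7/11) - 375 = -(-369488)*4/11 - 375 = -26392*(-56/11) - 375 = 1477952/11 - 375 = 1473827/11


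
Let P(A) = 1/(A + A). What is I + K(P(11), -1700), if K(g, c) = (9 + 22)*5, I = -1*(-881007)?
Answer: 881162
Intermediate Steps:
P(A) = 1/(2*A)
I = 881007
K(g, c) = 155 (K(g, c) = 31*5 = 155)
I + K(P(11), -1700) = 881007 + 155 = 881162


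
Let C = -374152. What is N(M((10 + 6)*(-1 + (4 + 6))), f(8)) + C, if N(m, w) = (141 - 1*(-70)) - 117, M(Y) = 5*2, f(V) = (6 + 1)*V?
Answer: -374058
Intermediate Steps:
f(V) = 7*V
M(Y) = 10
N(m, w) = 94 (N(m, w) = (141 + 70) - 117 = 211 - 117 = 94)
N(M((10 + 6)*(-1 + (4 + 6))), f(8)) + C = 94 - 374152 = -374058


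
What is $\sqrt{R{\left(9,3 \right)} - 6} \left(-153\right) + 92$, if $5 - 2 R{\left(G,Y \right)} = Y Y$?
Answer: $92 - 306 i \sqrt{2} \approx 92.0 - 432.75 i$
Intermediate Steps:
$R{\left(G,Y \right)} = \frac{5}{2} - \frac{Y^{2}}{2}$ ($R{\left(G,Y \right)} = \frac{5}{2} - \frac{Y Y}{2} = \frac{5}{2} - \frac{Y^{2}}{2}$)
$\sqrt{R{\left(9,3 \right)} - 6} \left(-153\right) + 92 = \sqrt{\left(\frac{5}{2} - \frac{3^{2}}{2}\right) - 6} \left(-153\right) + 92 = \sqrt{\left(\frac{5}{2} - \frac{9}{2}\right) - 6} \left(-153\right) + 92 = \sqrt{-2 - 6} \left(-153\right) + 92 = \sqrt{-8} \left(-153\right) + 92 = 2 i \sqrt{2} \left(-153\right) + 92 = - 306 i \sqrt{2} + 92 = 92 - 306 i \sqrt{2}$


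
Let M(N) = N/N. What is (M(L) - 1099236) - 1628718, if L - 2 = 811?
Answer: -2727953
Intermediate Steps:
L = 813 (L = 2 + 811 = 813)
M(N) = 1
(M(L) - 1099236) - 1628718 = (1 - 1099236) - 1628718 = -1099235 - 1628718 = -2727953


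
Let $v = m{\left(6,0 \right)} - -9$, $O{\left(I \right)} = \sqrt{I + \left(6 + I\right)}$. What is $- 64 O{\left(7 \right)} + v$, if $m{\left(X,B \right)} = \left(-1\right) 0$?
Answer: $9 - 128 \sqrt{5} \approx -277.22$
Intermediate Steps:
$m{\left(X,B \right)} = 0$
$O{\left(I \right)} = \sqrt{6 + 2 I}$
$v = 9$ ($v = 0 - -9 = 0 + 9 = 9$)
$- 64 O{\left(7 \right)} + v = - 64 \sqrt{6 + 2 \cdot 7} + 9 = - 64 \sqrt{6 + 14} + 9 = - 64 \sqrt{20} + 9 = - 64 \cdot 2 \sqrt{5} + 9 = - 128 \sqrt{5} + 9 = 9 - 128 \sqrt{5}$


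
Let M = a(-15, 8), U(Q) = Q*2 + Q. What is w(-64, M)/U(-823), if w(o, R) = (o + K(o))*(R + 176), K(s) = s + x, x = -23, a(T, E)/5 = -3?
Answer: 24311/2469 ≈ 9.8465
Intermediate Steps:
a(T, E) = -15 (a(T, E) = 5*(-3) = -15)
U(Q) = 3*Q (U(Q) = 2*Q + Q = 3*Q)
K(s) = -23 + s (K(s) = s - 23 = -23 + s)
M = -15
w(o, R) = (-23 + 2*o)*(176 + R) (w(o, R) = (o + (-23 + o))*(R + 176) = (-23 + 2*o)*(176 + R))
w(-64, M)/U(-823) = (-4048 + 352*(-64) - 15*(-64) - 15*(-23 - 64))/((3*(-823))) = (-4048 - 22528 + 960 - 15*(-87))/(-2469) = (-4048 - 22528 + 960 + 1305)*(-1/2469) = -24311*(-1/2469) = 24311/2469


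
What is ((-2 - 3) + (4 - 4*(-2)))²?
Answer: 49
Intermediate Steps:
((-2 - 3) + (4 - 4*(-2)))² = (-5 + (4 + 8))² = (-5 + 12)² = 7² = 49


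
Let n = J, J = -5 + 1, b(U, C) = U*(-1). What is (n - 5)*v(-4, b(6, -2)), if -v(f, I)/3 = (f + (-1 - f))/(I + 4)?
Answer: 27/2 ≈ 13.500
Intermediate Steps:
b(U, C) = -U
v(f, I) = 3/(4 + I) (v(f, I) = -3*(f + (-1 - f))/(I + 4) = -(-3)/(4 + I) = 3/(4 + I))
J = -4
n = -4
(n - 5)*v(-4, b(6, -2)) = (-4 - 5)*(3/(4 - 1*6)) = -27/(4 - 6) = -27/(-2) = -27*(-1)/2 = -9*(-3/2) = 27/2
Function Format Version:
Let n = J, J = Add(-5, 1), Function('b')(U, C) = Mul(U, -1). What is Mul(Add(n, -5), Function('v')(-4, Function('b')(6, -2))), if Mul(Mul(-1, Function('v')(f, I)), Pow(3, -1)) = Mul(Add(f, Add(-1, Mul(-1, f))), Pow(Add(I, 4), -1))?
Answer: Rational(27, 2) ≈ 13.500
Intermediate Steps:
Function('b')(U, C) = Mul(-1, U)
Function('v')(f, I) = Mul(3, Pow(Add(4, I), -1)) (Function('v')(f, I) = Mul(-3, Mul(Add(f, Add(-1, Mul(-1, f))), Pow(Add(I, 4), -1))) = Mul(-3, Mul(-1, Pow(Add(4, I), -1))) = Mul(3, Pow(Add(4, I), -1)))
J = -4
n = -4
Mul(Add(n, -5), Function('v')(-4, Function('b')(6, -2))) = Mul(Add(-4, -5), Mul(3, Pow(Add(4, Mul(-1, 6)), -1))) = Mul(-9, Mul(3, Pow(Add(4, -6), -1))) = Mul(-9, Mul(3, Pow(-2, -1))) = Mul(-9, Mul(3, Rational(-1, 2))) = Mul(-9, Rational(-3, 2)) = Rational(27, 2)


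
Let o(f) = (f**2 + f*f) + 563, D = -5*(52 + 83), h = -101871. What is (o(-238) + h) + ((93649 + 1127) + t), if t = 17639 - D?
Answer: 125070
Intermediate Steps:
D = -675 (D = -5*135 = -675)
o(f) = 563 + 2*f**2 (o(f) = (f**2 + f**2) + 563 = 2*f**2 + 563 = 563 + 2*f**2)
t = 18314 (t = 17639 - 1*(-675) = 17639 + 675 = 18314)
(o(-238) + h) + ((93649 + 1127) + t) = ((563 + 2*(-238)**2) - 101871) + ((93649 + 1127) + 18314) = ((563 + 2*56644) - 101871) + (94776 + 18314) = ((563 + 113288) - 101871) + 113090 = (113851 - 101871) + 113090 = 11980 + 113090 = 125070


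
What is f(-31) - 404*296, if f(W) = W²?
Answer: -118623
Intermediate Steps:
f(-31) - 404*296 = (-31)² - 404*296 = 961 - 119584 = -118623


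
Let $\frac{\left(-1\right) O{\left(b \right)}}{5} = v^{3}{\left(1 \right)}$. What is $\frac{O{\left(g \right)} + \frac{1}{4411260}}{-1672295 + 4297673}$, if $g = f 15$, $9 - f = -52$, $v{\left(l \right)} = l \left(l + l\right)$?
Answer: $- \frac{176450399}{11581224956280} \approx -1.5236 \cdot 10^{-5}$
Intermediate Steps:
$v{\left(l \right)} = 2 l^{2}$ ($v{\left(l \right)} = l 2 l = 2 l^{2}$)
$f = 61$ ($f = 9 - -52 = 9 + 52 = 61$)
$g = 915$ ($g = 61 \cdot 15 = 915$)
$O{\left(b \right)} = -40$ ($O{\left(b \right)} = - 5 \left(2 \cdot 1^{2}\right)^{3} = - 5 \left(2 \cdot 1\right)^{3} = - 5 \cdot 2^{3} = \left(-5\right) 8 = -40$)
$\frac{O{\left(g \right)} + \frac{1}{4411260}}{-1672295 + 4297673} = \frac{-40 + \frac{1}{4411260}}{-1672295 + 4297673} = \frac{-40 + \frac{1}{4411260}}{2625378} = \left(- \frac{176450399}{4411260}\right) \frac{1}{2625378} = - \frac{176450399}{11581224956280}$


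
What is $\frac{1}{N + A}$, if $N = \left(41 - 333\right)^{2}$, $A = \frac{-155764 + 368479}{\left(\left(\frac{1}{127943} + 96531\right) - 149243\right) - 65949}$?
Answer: $\frac{5060614774}{431479186291921} \approx 1.1729 \cdot 10^{-5}$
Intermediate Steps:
$A = - \frac{9071798415}{5060614774}$ ($A = \frac{212715}{\left(\left(\frac{1}{127943} + 96531\right) - 149243\right) - 65949} = \frac{212715}{\left(\frac{12350465734}{127943} - 149243\right) - 65949} = \frac{212715}{- \frac{6744131415}{127943} - 65949} = \frac{212715}{- \frac{15181844322}{127943}} = 212715 \left(- \frac{127943}{15181844322}\right) = - \frac{9071798415}{5060614774} \approx -1.7926$)
$N = 85264$ ($N = \left(-292\right)^{2} = 85264$)
$\frac{1}{N + A} = \frac{1}{85264 - \frac{9071798415}{5060614774}} = \frac{1}{\frac{431479186291921}{5060614774}} = \frac{5060614774}{431479186291921}$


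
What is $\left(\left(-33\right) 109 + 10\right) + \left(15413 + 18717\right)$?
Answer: $30543$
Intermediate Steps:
$\left(\left(-33\right) 109 + 10\right) + \left(15413 + 18717\right) = \left(-3597 + 10\right) + 34130 = -3587 + 34130 = 30543$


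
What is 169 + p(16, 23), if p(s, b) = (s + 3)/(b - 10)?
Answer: 2216/13 ≈ 170.46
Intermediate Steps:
p(s, b) = (3 + s)/(-10 + b)
169 + p(16, 23) = 169 + (3 + 16)/(-10 + 23) = 169 + 19/13 = 2216/13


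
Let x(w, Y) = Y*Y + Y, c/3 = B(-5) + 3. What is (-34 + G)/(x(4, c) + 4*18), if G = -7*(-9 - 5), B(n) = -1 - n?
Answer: 32/267 ≈ 0.11985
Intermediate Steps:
c = 21 (c = 3*((-1 - 1*(-5)) + 3) = 3*((-1 + 5) + 3) = 3*(4 + 3) = 3*7 = 21)
x(w, Y) = Y + Y² (x(w, Y) = Y² + Y = Y + Y²)
G = 98 (G = -7*(-14) = 98)
(-34 + G)/(x(4, c) + 4*18) = (-34 + 98)/(21*(1 + 21) + 4*18) = 64/(21*22 + 72) = 64/(462 + 72) = 64/534 = 64*(1/534) = 32/267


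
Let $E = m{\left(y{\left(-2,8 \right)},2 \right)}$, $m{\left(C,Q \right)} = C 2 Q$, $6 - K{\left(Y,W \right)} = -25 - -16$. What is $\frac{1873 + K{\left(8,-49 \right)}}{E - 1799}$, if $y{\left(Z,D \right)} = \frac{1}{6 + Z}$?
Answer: $- \frac{944}{899} \approx -1.0501$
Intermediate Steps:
$K{\left(Y,W \right)} = 15$ ($K{\left(Y,W \right)} = 6 - \left(-25 - -16\right) = 6 - \left(-25 + 16\right) = 6 - -9 = 6 + 9 = 15$)
$m{\left(C,Q \right)} = 2 C Q$
$E = 1$ ($E = 2 \frac{1}{6 - 2} \cdot 2 = 2 \cdot \frac{1}{4} \cdot 2 = 1$)
$\frac{1873 + K{\left(8,-49 \right)}}{E - 1799} = \frac{1873 + 15}{1 - 1799} = \frac{1888}{-1798} = 1888 \left(- \frac{1}{1798}\right) = - \frac{944}{899}$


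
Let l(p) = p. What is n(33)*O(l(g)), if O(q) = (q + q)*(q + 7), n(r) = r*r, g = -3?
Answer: -26136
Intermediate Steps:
n(r) = r**2
O(q) = 2*q*(7 + q) (O(q) = (2*q)*(7 + q) = 2*q*(7 + q))
n(33)*O(l(g)) = 33**2*(2*(-3)*(7 - 3)) = 1089*(2*(-3)*4) = 1089*(-24) = -26136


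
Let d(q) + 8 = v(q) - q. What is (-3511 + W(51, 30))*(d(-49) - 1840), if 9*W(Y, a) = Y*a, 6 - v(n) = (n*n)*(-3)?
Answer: -18074810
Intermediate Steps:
v(n) = 6 + 3*n² (v(n) = 6 - n*n*(-3) = 6 - n²*(-3) = 6 - (-3)*n² = 6 + 3*n²)
W(Y, a) = Y*a/9 (W(Y, a) = (Y*a)/9 = Y*a/9)
d(q) = -2 - q + 3*q² (d(q) = -8 + ((6 + 3*q²) - q) = -8 + (6 - q + 3*q²) = -2 - q + 3*q²)
(-3511 + W(51, 30))*(d(-49) - 1840) = (-3511 + (⅑)*51*30)*((-2 - 1*(-49) + 3*(-49)²) - 1840) = (-3511 + 170)*((-2 + 49 + 3*2401) - 1840) = -3341*((-2 + 49 + 7203) - 1840) = -3341*(7250 - 1840) = -3341*5410 = -18074810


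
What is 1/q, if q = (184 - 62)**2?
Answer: 1/14884 ≈ 6.7186e-5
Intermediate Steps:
q = 14884 (q = 122**2 = 14884)
1/q = 1/14884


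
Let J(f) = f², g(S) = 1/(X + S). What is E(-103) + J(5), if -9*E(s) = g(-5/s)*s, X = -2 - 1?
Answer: 57791/2736 ≈ 21.122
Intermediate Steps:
X = -3
g(S) = 1/(-3 + S)
E(s) = -s/(9*(-3 - 5/s))
E(-103) + J(5) = (⅑)*(-103)²/(5 + 3*(-103)) + 5² = (⅑)*10609/(5 - 309) + 25 = (⅑)*10609/(-304) + 25 = (⅑)*10609*(-1/304) + 25 = -10609/2736 + 25 = 57791/2736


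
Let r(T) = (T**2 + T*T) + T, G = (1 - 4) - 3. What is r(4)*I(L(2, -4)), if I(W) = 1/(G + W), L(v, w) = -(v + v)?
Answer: -18/5 ≈ -3.6000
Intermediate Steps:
G = -6 (G = -3 - 3 = -6)
r(T) = T + 2*T**2 (r(T) = (T**2 + T**2) + T = 2*T**2 + T = T + 2*T**2)
L(v, w) = -2*v
I(W) = 1/(-6 + W)
r(4)*I(L(2, -4)) = (4*(1 + 2*4))/(-6 - 2*2) = (4*(1 + 8))/(-6 - 4) = (4*9)/(-10) = 36*(-1/10) = -18/5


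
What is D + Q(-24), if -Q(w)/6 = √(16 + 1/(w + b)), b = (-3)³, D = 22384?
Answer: 22384 - 2*√41565/17 ≈ 22360.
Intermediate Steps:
b = -27
Q(w) = -6*√(16 + 1/(-27 + w)) (Q(w) = -6*√(16 + 1/(w - 27)) = -6*√(16 + 1/(-27 + w)))
D + Q(-24) = 22384 - 6*√815*√(-1/(-27 - 24)) = 22384 - 6*√815*√(-1/(-51)) = 22384 - 6*√41565/51 = 22384 - 2*√41565/17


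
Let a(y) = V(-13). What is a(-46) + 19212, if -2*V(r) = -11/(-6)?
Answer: 230533/12 ≈ 19211.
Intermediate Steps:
V(r) = -11/12 (V(r) = -(-11)/(2*(-6)) = -(-11)*(-1)/(2*6) = -1/2*11/6 = -11/12)
a(y) = -11/12
a(-46) + 19212 = -11/12 + 19212 = 230533/12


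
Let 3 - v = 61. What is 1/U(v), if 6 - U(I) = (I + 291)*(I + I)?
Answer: 1/27034 ≈ 3.6990e-5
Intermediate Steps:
v = -58 (v = 3 - 1*61 = 3 - 61 = -58)
U(I) = 6 - 2*I*(291 + I) (U(I) = 6 - (I + 291)*(I + I) = 6 - (291 + I)*2*I = 6 - 2*I*(291 + I))
1/U(v) = 1/(6 - 582*(-58) - 2*(-58)²) = 1/(6 + 33756 - 2*3364) = 1/(6 + 33756 - 6728) = 1/27034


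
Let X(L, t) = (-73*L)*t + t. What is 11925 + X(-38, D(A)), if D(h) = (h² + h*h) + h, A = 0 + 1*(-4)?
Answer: 89625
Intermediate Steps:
A = -4 (A = 0 - 4 = -4)
D(h) = h + 2*h² (D(h) = (h² + h²) + h = 2*h² + h = h + 2*h²)
X(L, t) = t - 73*L*t (X(L, t) = -73*L*t + t = t - 73*L*t)
11925 + X(-38, D(A)) = 11925 + (-4*(1 + 2*(-4)))*(1 - 73*(-38)) = 11925 + (-4*(1 - 8))*(1 + 2774) = 11925 - 4*(-7)*2775 = 11925 + 28*2775 = 11925 + 77700 = 89625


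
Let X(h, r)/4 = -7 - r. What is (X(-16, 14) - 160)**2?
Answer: 59536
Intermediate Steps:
X(h, r) = -28 - 4*r (X(h, r) = 4*(-7 - r) = -28 - 4*r)
(X(-16, 14) - 160)**2 = ((-28 - 4*14) - 160)**2 = ((-28 - 56) - 160)**2 = (-84 - 160)**2 = (-244)**2 = 59536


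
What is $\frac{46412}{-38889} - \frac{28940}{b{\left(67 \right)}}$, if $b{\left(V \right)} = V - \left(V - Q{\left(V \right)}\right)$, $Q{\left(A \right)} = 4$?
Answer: $- \frac{281408327}{38889} \approx -7236.2$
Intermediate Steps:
$b{\left(V \right)} = 4$ ($b{\left(V \right)} = V - \left(-4 + V\right) = 4$)
$\frac{46412}{-38889} - \frac{28940}{b{\left(67 \right)}} = \frac{46412}{-38889} - \frac{28940}{4} = 46412 \left(- \frac{1}{38889}\right) - 7235 = - \frac{46412}{38889} - 7235 = - \frac{281408327}{38889}$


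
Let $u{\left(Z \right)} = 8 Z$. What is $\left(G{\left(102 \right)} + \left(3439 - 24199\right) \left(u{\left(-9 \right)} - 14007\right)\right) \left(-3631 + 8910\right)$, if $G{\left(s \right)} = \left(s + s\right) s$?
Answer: $1543056176592$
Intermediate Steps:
$G{\left(s \right)} = 2 s^{2}$ ($G{\left(s \right)} = 2 s s = 2 s^{2}$)
$\left(G{\left(102 \right)} + \left(3439 - 24199\right) \left(u{\left(-9 \right)} - 14007\right)\right) \left(-3631 + 8910\right) = \left(2 \cdot 102^{2} + \left(3439 - 24199\right) \left(8 \left(-9\right) - 14007\right)\right) \left(-3631 + 8910\right) = \left(2 \cdot 10404 - 20760 \left(-72 - 14007\right)\right) 5279 = \left(20808 - -292280040\right) 5279 = \left(20808 + 292280040\right) 5279 = 292300848 \cdot 5279 = 1543056176592$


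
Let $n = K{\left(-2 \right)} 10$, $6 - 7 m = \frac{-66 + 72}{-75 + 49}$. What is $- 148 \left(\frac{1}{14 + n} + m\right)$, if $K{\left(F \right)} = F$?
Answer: $- \frac{29230}{273} \approx -107.07$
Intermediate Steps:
$m = \frac{81}{91}$ ($m = \frac{6}{7} - \frac{\left(-66 + 72\right) \frac{1}{-75 + 49}}{7} = \frac{6}{7} - \frac{6 \frac{1}{-26}}{7} = \frac{6}{7} - \frac{6 \left(- \frac{1}{26}\right)}{7} = \frac{6}{7} - - \frac{3}{91} = \frac{6}{7} + \frac{3}{91} = \frac{81}{91} \approx 0.89011$)
$n = -20$ ($n = \left(-2\right) 10 = -20$)
$- 148 \left(\frac{1}{14 + n} + m\right) = - 148 \left(\frac{1}{14 - 20} + \frac{81}{91}\right) = - 148 \left(\frac{1}{-6} + \frac{81}{91}\right) = - 148 \left(- \frac{1}{6} + \frac{81}{91}\right) = \left(-148\right) \frac{395}{546} = - \frac{29230}{273}$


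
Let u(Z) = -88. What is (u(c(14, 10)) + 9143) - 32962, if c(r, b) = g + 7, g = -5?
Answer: -23907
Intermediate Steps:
c(r, b) = 2 (c(r, b) = -5 + 7 = 2)
(u(c(14, 10)) + 9143) - 32962 = (-88 + 9143) - 32962 = 9055 - 32962 = -23907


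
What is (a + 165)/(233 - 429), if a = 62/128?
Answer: -1513/1792 ≈ -0.84431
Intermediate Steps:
a = 31/64 (a = 62*(1/128) = 31/64 ≈ 0.48438)
(a + 165)/(233 - 429) = (31/64 + 165)/(233 - 429) = (10591/64)/(-196) = (10591/64)*(-1/196) = -1513/1792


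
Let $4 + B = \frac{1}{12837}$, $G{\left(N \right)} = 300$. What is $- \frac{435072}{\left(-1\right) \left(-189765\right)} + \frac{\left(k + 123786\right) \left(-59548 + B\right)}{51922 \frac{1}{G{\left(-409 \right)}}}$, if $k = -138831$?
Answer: $\frac{36376152025212600394}{7026815712345} \approx 5.1768 \cdot 10^{6}$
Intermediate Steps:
$B = - \frac{51347}{12837}$ ($B = -4 + \frac{1}{12837} = - \frac{51347}{12837} \approx -3.9999$)
$- \frac{435072}{\left(-1\right) \left(-189765\right)} + \frac{\left(k + 123786\right) \left(-59548 + B\right)}{51922 \frac{1}{G{\left(-409 \right)}}} = - \frac{435072}{\left(-1\right) \left(-189765\right)} + \frac{\left(-138831 + 123786\right) \left(-59548 - \frac{51347}{12837}\right)}{51922 \cdot \frac{1}{300}} = - \frac{435072}{189765} + \frac{\left(-15045\right) \left(- \frac{764469023}{12837}\right)}{51922 \cdot \frac{1}{300}} = \left(-435072\right) \frac{1}{189765} + \frac{3833812150345}{4279 \cdot \frac{25961}{150}} = - \frac{145024}{63255} + \frac{3833812150345}{4279} \cdot \frac{150}{25961} = - \frac{145024}{63255} + \frac{575071822551750}{111087119} = \frac{36376152025212600394}{7026815712345}$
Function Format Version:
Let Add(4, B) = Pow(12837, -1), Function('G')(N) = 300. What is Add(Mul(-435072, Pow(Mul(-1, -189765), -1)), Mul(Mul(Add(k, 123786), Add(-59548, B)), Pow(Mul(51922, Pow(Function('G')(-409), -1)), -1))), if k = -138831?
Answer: Rational(36376152025212600394, 7026815712345) ≈ 5.1768e+6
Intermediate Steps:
B = Rational(-51347, 12837) (B = Add(-4, Pow(12837, -1)) = Add(-4, Rational(1, 12837)) = Rational(-51347, 12837) ≈ -3.9999)
Add(Mul(-435072, Pow(Mul(-1, -189765), -1)), Mul(Mul(Add(k, 123786), Add(-59548, B)), Pow(Mul(51922, Pow(Function('G')(-409), -1)), -1))) = Add(Mul(-435072, Pow(Mul(-1, -189765), -1)), Mul(Mul(Add(-138831, 123786), Add(-59548, Rational(-51347, 12837))), Pow(Mul(51922, Pow(300, -1)), -1))) = Add(Mul(-435072, Pow(189765, -1)), Mul(Mul(-15045, Rational(-764469023, 12837)), Pow(Mul(51922, Rational(1, 300)), -1))) = Add(Mul(-435072, Rational(1, 189765)), Mul(Rational(3833812150345, 4279), Pow(Rational(25961, 150), -1))) = Add(Rational(-145024, 63255), Mul(Rational(3833812150345, 4279), Rational(150, 25961))) = Add(Rational(-145024, 63255), Rational(575071822551750, 111087119)) = Rational(36376152025212600394, 7026815712345)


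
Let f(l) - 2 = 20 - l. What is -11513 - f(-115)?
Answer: -11650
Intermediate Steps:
f(l) = 22 - l (f(l) = 2 + (20 - l) = 22 - l)
-11513 - f(-115) = -11513 - (22 - 1*(-115)) = -11513 - (22 + 115) = -11513 - 1*137 = -11513 - 137 = -11650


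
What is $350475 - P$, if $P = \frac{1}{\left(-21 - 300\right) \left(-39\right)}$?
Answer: $\frac{4387596524}{12519} \approx 3.5048 \cdot 10^{5}$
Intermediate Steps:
$P = \frac{1}{12519}$ ($P = \frac{1}{\left(-321\right) \left(-39\right)} = \frac{1}{12519} \approx 7.9879 \cdot 10^{-5}$)
$350475 - P = 350475 - \frac{1}{12519} = \frac{4387596524}{12519}$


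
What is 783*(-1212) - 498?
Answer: -949494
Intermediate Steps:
783*(-1212) - 498 = -948996 - 498 = -949494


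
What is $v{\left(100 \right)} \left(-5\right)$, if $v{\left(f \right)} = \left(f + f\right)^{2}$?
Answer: $-200000$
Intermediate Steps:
$v{\left(f \right)} = 4 f^{2}$ ($v{\left(f \right)} = \left(2 f\right)^{2} = 4 f^{2}$)
$v{\left(100 \right)} \left(-5\right) = 4 \cdot 100^{2} \left(-5\right) = 4 \cdot 10000 \left(-5\right) = 40000 \left(-5\right) = -200000$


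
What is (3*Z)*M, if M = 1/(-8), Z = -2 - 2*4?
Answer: 15/4 ≈ 3.7500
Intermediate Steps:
Z = -10 (Z = -2 - 8 = -10)
M = -⅛ (M = 1*(-⅛) = -⅛ ≈ -0.12500)
(3*Z)*M = (3*(-10))*(-⅛) = -30*(-⅛) = 15/4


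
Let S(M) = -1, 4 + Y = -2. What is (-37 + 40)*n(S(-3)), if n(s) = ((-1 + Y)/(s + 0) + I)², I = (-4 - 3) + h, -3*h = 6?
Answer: 12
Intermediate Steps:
h = -2 (h = -⅓*6 = -2)
Y = -6 (Y = -4 - 2 = -6)
I = -9 (I = (-4 - 3) - 2 = -7 - 2 = -9)
n(s) = (-9 - 7/s)² (n(s) = ((-1 - 6)/(s + 0) - 9)² = (-7/s - 9)² = (-9 - 7/s)²)
(-37 + 40)*n(S(-3)) = (-37 + 40)*((7 + 9*(-1))²/(-1)²) = 3*(1*(7 - 9)²) = 3*(1*(-2)²) = 3*(1*4) = 3*4 = 12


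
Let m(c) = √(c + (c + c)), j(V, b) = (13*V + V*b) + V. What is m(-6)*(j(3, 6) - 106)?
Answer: -138*I*√2 ≈ -195.16*I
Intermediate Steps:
j(V, b) = 14*V + V*b
m(c) = √3*√c (m(c) = √(c + 2*c) = √(3*c) = √3*√c)
m(-6)*(j(3, 6) - 106) = (√3*√(-6))*(3*(14 + 6) - 106) = (√3*(I*√6))*(3*20 - 106) = (3*I*√2)*(60 - 106) = (3*I*√2)*(-46) = -138*I*√2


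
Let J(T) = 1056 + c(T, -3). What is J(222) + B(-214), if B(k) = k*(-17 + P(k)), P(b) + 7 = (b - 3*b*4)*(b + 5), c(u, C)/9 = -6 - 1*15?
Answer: 105291007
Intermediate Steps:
c(u, C) = -189 (c(u, C) = 9*(-6 - 1*15) = 9*(-6 - 15) = 9*(-21) = -189)
P(b) = -7 - 11*b*(5 + b) (P(b) = -7 + (b - 3*b*4)*(b + 5) = -7 + (b - 12*b)*(5 + b) = -7 + (-11*b)*(5 + b) = -7 - 11*b*(5 + b))
J(T) = 867 (J(T) = 1056 - 189 = 867)
B(k) = k*(-24 - 55*k - 11*k**2) (B(k) = k*(-17 + (-7 - 55*k - 11*k**2)) = k*(-24 - 55*k - 11*k**2))
J(222) + B(-214) = 867 - 1*(-214)*(24 + 11*(-214)**2 + 55*(-214)) = 867 - 1*(-214)*(24 + 11*45796 - 11770) = 867 - 1*(-214)*(24 + 503756 - 11770) = 867 - 1*(-214)*492010 = 867 + 105290140 = 105291007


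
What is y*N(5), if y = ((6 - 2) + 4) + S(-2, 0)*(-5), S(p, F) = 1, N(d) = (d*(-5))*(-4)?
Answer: 300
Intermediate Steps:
N(d) = 20*d (N(d) = -5*d*(-4) = 20*d)
y = 3 (y = ((6 - 2) + 4) + 1*(-5) = (4 + 4) - 5 = 8 - 5 = 3)
y*N(5) = 3*(20*5) = 3*100 = 300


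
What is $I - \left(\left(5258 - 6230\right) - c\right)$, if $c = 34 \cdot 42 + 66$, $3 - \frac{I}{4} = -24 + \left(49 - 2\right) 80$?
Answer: $-12466$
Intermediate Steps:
$I = -14932$ ($I = 12 - 4 \left(-24 + \left(49 - 2\right) 80\right) = 12 - 4 \left(-24 + 47 \cdot 80\right) = 12 - 4 \left(-24 + 3760\right) = 12 - 14944 = -14932$)
$c = 1494$ ($c = 1428 + 66 = 1494$)
$I - \left(\left(5258 - 6230\right) - c\right) = -14932 - \left(\left(5258 - 6230\right) - 1494\right) = -14932 - \left(-972 - 1494\right) = -14932 - -2466 = -14932 + 2466 = -12466$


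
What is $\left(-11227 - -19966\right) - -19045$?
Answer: $27784$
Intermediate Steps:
$\left(-11227 - -19966\right) - -19045 = \left(-11227 + 19966\right) + 19045 = 8739 + 19045 = 27784$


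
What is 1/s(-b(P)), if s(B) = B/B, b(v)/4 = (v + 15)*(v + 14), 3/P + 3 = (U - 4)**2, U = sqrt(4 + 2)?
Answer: 1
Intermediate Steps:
U = sqrt(6) ≈ 2.4495
P = 3/(-3 + (-4 + sqrt(6))**2) (P = 3/(-3 + (sqrt(6) - 4)**2) = 3/(-3 + (-4 + sqrt(6))**2) ≈ -5.0342)
b(v) = 4*(14 + v)*(15 + v) (b(v) = 4*((v + 15)*(v + 14)) = 4*((15 + v)*(14 + v)) = 4*((14 + v)*(15 + v)) = 4*(14 + v)*(15 + v))
s(B) = 1
1/s(-b(P)) = 1/1 = 1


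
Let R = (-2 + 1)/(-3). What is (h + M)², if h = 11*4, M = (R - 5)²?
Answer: 350464/81 ≈ 4326.7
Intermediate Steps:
R = ⅓ (R = -1*(-⅓) = ⅓ ≈ 0.33333)
M = 196/9 (M = (⅓ - 5)² = (-14/3)² = 196/9 ≈ 21.778)
h = 44
(h + M)² = (44 + 196/9)² = (592/9)² = 350464/81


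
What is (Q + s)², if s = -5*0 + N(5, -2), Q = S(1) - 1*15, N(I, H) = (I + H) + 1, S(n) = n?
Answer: 100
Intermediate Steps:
N(I, H) = 1 + H + I (N(I, H) = (H + I) + 1 = 1 + H + I)
Q = -14 (Q = 1 - 1*15 = 1 - 15 = -14)
s = 4 (s = -5*0 + (1 - 2 + 5) = 0 + 4 = 4)
(Q + s)² = (-14 + 4)² = (-10)² = 100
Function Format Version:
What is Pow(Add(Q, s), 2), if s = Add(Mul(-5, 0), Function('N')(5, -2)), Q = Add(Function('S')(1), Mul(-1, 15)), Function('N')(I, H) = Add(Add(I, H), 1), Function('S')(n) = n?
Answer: 100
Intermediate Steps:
Function('N')(I, H) = Add(1, H, I) (Function('N')(I, H) = Add(Add(H, I), 1) = Add(1, H, I))
Q = -14 (Q = Add(1, Mul(-1, 15)) = Add(1, -15) = -14)
s = 4 (s = Add(Mul(-5, 0), Add(1, -2, 5)) = Add(0, 4) = 4)
Pow(Add(Q, s), 2) = Pow(Add(-14, 4), 2) = Pow(-10, 2) = 100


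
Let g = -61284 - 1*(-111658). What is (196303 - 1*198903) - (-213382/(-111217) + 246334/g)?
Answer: -7302251422073/2801222579 ≈ -2606.8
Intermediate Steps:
g = 50374 (g = -61284 + 111658 = 50374)
(196303 - 1*198903) - (-213382/(-111217) + 246334/g) = (196303 - 1*198903) - (-213382/(-111217) + 246334/50374) = (196303 - 198903) - (-213382*(-1/111217) + 246334*(1/50374)) = -2600 - (213382/111217 + 123167/25187) = -2600 - 1*19072716673/2801222579 = -2600 - 19072716673/2801222579 = -7302251422073/2801222579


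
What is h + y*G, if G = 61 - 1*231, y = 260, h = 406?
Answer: -43794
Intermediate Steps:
G = -170 (G = 61 - 231 = -170)
h + y*G = 406 + 260*(-170) = 406 - 44200 = -43794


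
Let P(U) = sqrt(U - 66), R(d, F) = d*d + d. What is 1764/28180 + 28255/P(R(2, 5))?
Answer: 441/7045 - 5651*I*sqrt(15)/6 ≈ 0.062598 - 3647.7*I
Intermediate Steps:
R(d, F) = d + d**2 (R(d, F) = d**2 + d = d + d**2)
P(U) = sqrt(-66 + U)
1764/28180 + 28255/P(R(2, 5)) = 1764/28180 + 28255/(sqrt(-66 + 2*(1 + 2))) = 1764*(1/28180) + 28255/(sqrt(-66 + 2*3)) = 441/7045 + 28255/(sqrt(-66 + 6)) = 441/7045 + 28255/(sqrt(-60)) = 441/7045 + 28255/((2*I*sqrt(15))) = 441/7045 + 28255*(-I*sqrt(15)/30) = 441/7045 - 5651*I*sqrt(15)/6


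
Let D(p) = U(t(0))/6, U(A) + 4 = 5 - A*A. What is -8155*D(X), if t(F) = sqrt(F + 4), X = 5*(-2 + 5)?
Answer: 8155/2 ≈ 4077.5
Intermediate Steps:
X = 15 (X = 5*3 = 15)
t(F) = sqrt(4 + F)
U(A) = 1 - A**2 (U(A) = -4 + (5 - A*A) = -4 + (5 - A**2) = 1 - A**2)
D(p) = -1/2 (D(p) = (1 - (sqrt(4 + 0))**2)/6 = (1 - (sqrt(4))**2)*(1/6) = (1 - 1*2**2)*(1/6) = (1 - 1*4)*(1/6) = (1 - 4)*(1/6) = -3*1/6 = -1/2)
-8155*D(X) = -8155*(-1/2) = 8155/2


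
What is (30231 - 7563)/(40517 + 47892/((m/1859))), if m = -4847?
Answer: 109871796/107354671 ≈ 1.0234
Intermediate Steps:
(30231 - 7563)/(40517 + 47892/((m/1859))) = (30231 - 7563)/(40517 + 47892/((-4847/1859))) = 22668/(40517 + 47892/((-4847*1/1859))) = 22668/(40517 + 47892/(-4847/1859)) = 22668/(40517 + 47892*(-1859/4847)) = 22668/(40517 - 89031228/4847) = 22668/(107354671/4847) = 22668*(4847/107354671) = 109871796/107354671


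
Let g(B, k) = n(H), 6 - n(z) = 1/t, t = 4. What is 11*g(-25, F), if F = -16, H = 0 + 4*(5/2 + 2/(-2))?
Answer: 253/4 ≈ 63.250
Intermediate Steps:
H = 6 (H = 0 + 4*(5*(½) + 2*(-½)) = 0 + 4*(5/2 - 1) = 0 + 4*(3/2) = 0 + 6 = 6)
n(z) = 23/4 (n(z) = 6 - 1/4 = 6 - 1*¼ = 6 - ¼ = 23/4)
g(B, k) = 23/4
11*g(-25, F) = 11*(23/4) = 253/4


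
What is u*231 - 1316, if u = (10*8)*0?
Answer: -1316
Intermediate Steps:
u = 0 (u = 80*0 = 0)
u*231 - 1316 = 0*231 - 1316 = 0 - 1316 = -1316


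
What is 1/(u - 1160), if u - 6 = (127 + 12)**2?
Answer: 1/18167 ≈ 5.5045e-5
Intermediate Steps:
u = 19327 (u = 6 + (127 + 12)**2 = 6 + 139**2 = 6 + 19321 = 19327)
1/(u - 1160) = 1/(19327 - 1160) = 1/18167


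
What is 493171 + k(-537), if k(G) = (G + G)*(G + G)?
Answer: 1646647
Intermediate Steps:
k(G) = 4*G² (k(G) = (2*G)*(2*G) = 4*G²)
493171 + k(-537) = 493171 + 4*(-537)² = 493171 + 4*288369 = 493171 + 1153476 = 1646647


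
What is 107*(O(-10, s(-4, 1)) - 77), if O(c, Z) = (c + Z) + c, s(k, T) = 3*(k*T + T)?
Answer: -11342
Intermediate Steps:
s(k, T) = 3*T + 3*T*k (s(k, T) = 3*(T*k + T) = 3*(T + T*k) = 3*T + 3*T*k)
O(c, Z) = Z + 2*c (O(c, Z) = (Z + c) + c = Z + 2*c)
107*(O(-10, s(-4, 1)) - 77) = 107*((3*1*(1 - 4) + 2*(-10)) - 77) = 107*((3*1*(-3) - 20) - 77) = 107*((-9 - 20) - 77) = 107*(-29 - 77) = 107*(-106) = -11342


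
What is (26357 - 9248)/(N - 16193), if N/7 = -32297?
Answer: -17109/242272 ≈ -0.070619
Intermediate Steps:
N = -226079 (N = 7*(-32297) = -226079)
(26357 - 9248)/(N - 16193) = (26357 - 9248)/(-226079 - 16193) = 17109/(-242272) = 17109*(-1/242272) = -17109/242272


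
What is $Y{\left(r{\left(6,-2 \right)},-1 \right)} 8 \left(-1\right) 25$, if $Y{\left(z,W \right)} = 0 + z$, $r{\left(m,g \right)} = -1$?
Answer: $200$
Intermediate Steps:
$Y{\left(z,W \right)} = z$
$Y{\left(r{\left(6,-2 \right)},-1 \right)} 8 \left(-1\right) 25 = - 8 \left(-1\right) 25 = \left(-1\right) \left(-8\right) 25 = 8 \cdot 25 = 200$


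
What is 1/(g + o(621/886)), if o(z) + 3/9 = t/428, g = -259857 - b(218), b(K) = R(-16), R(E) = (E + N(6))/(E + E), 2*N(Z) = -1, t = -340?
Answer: -20544/5338535969 ≈ -3.8482e-6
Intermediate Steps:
N(Z) = -½ (N(Z) = (½)*(-1) = -½)
R(E) = (-½ + E)/(2*E) (R(E) = (E - ½)/(E + E) = (-½ + E)/((2*E)) = (-½ + E)*(1/(2*E)) = (-½ + E)/(2*E))
b(K) = 33/64 (b(K) = (¼)*(-1 + 2*(-16))/(-16) = (¼)*(-1/16)*(-1 - 32) = (¼)*(-1/16)*(-33) = 33/64)
g = -16630881/64 (g = -259857 - 1*33/64 = -259857 - 33/64 = -16630881/64 ≈ -2.5986e+5)
o(z) = -362/321 (o(z) = -⅓ - 340/428 = -⅓ - 340*1/428 = -⅓ - 85/107 = -362/321)
1/(g + o(621/886)) = 1/(-16630881/64 - 362/321) = 1/(-5338535969/20544) = -20544/5338535969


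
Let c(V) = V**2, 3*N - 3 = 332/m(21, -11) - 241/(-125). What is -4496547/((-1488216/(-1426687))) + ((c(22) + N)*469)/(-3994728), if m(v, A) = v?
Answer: -70662243174072070399/16392513213000 ≈ -4.3106e+6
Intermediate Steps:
N = 54436/7875 (N = 1 + (332/21 - 241/(-125))/3 = 1 + (332*(1/21) - 241*(-1/125))/3 = 1 + (332/21 + 241/125)/3 = 1 + (1/3)*(46561/2625) = 1 + 46561/7875 = 54436/7875 ≈ 6.9125)
-4496547/((-1488216/(-1426687))) + ((c(22) + N)*469)/(-3994728) = -4496547/((-1488216/(-1426687))) + ((22**2 + 54436/7875)*469)/(-3994728) = -4496547/((-1488216*(-1/1426687))) + ((484 + 54436/7875)*469)*(-1/3994728) = -4496547/1488216/1426687 + ((3865936/7875)*469)*(-1/3994728) = -4496547*1426687/1488216 + (259017712/1125)*(-1/3994728) = -2138388383263/496072 - 1904542/33044625 = -70662243174072070399/16392513213000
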